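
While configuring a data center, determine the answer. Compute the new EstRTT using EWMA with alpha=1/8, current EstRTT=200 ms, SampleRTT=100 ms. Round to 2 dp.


Given: EstRTT = 200 ms, SampleRTT = 100 ms, alpha = 1/8
New EstRTT = (1 - alpha) * EstRTT + alpha * SampleRTT
(7/8) * 200 = 175
(1/8) * 100 = 12.5
New EstRTT = 175 + 12.5 = 187.5 ms -> 187.50 ms (2 dp)

187.50


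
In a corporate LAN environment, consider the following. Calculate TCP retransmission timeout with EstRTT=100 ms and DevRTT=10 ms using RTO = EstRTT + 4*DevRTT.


Given: EstRTT = 100 ms, DevRTT = 10 ms
Timeout = EstRTT + 4 * DevRTT
4 * DevRTT = 4 * 10 = 40
Timeout = 100 + 40 = 140 ms

140


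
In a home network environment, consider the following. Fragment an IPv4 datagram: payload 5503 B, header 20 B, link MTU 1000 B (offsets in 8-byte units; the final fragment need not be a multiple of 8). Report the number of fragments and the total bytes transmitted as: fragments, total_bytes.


Max data per non-final fragment = floor((MTU - header)/8)*8 = floor((1000 - 20)/8)*8 = floor(980/8)*8 = 976 B
Final fragment needs no 8-byte alignment: it can carry up to MTU - header = 980 B
Non-final fragments needed = ceil((payload - 980) / 976) = ceil(4523/976) = ceil(4.6342) = 5
Number of fragments = 5 + 1 = 6
Fragment sizes (data): 5 * 976 B + 623 B (last, 623 <= 980 OK)
Total bytes sent = payload + n_frags * header = 5503 + 6*20 = 5503 + 120 = 5623 B

6, 5623


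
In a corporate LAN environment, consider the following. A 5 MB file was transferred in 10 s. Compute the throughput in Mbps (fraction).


Given: file = 5 MB, time = 10 s
File in Mb = 5 * 8 = 40 Mb
Throughput = 40 / 10 Mbps
Throughput = 4 Mbps

4


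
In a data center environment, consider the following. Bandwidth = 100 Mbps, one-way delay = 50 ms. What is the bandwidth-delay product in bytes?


Given: bandwidth = 100 Mbps, delay = 50 ms
BDP in bits = 100 * 10^6 * 50 / 1000
BDP in bits = 5000000
BDP in bytes = 5000000 / 8 = 625000

625000


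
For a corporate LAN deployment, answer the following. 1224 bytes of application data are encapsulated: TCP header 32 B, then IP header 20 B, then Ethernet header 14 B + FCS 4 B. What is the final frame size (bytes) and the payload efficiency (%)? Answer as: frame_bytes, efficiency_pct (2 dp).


TCP segment = 1224 + 32 = 1256 B
IP packet = 1256 + 20 = 1276 B
Ethernet frame = 1276 + 14 + 4 = 1294 B
Efficiency = app / frame = 1224 / 1294 = 0.945904 = 94.5904% -> 94.59% (2 dp)

1294, 94.59


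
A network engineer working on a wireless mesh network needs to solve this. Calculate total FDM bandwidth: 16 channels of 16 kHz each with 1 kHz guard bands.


Given: 16 channels, 16 kHz each, guard = 1 kHz
Channel bandwidth = 16 * 16 = 256 kHz
Guard bands = 15 gaps * 1 kHz = 15 kHz
Total = 256 + 15 = 271 kHz

271


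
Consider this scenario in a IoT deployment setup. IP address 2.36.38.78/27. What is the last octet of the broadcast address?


Given: IP = 2.36.38.78, prefix = /27
Host bits = 32 - 27 = 5
Network last octet = 78 AND mask = 64
Host part size = 2^5 - 1 = 31
Broadcast last octet = 64 OR 31 = 95

95


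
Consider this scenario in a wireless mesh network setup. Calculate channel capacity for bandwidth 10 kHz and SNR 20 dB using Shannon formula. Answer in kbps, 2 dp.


Given: B = 10 kHz, SNR = 20 dB
SNR linear = 10^(20/10) = 100
1 + SNR = 101
log2(101) = 6.6582114828
C = 10 * 1000 * 6.6582114828 = 66582.1148 bps
C = 66.582115 kbps -> 66.58 kbps (2 dp)

66.58


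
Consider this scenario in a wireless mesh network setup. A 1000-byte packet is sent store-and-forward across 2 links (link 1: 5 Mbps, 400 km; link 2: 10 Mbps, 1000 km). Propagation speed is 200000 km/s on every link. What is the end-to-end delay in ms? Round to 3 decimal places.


Packet = 1000 bytes = 8000 bits. Store-and-forward: sum (t_trans + t_prop) per link.
Link 1: t_trans = 8000/(5*10^6) s = 1.6000 ms; t_prop = 400/200000 s = 2.0000 ms; subtotal = 3.6000 ms
Link 2: t_trans = 8000/(10*10^6) s = 0.8000 ms; t_prop = 1000/200000 s = 5.0000 ms; subtotal = 5.8000 ms
End-to-end = 3.6000 + 5.8000 = 9.4000 ms -> 9.400 ms (3 dp)

9.400


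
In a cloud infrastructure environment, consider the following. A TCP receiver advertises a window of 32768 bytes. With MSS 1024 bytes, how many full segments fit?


Given: RWND = 32768 bytes, MSS = 1024 bytes
Full segments = floor(RWND / MSS)
Full segments = floor(32768 / 1024)
Full segments = floor(32.0) = 32

32


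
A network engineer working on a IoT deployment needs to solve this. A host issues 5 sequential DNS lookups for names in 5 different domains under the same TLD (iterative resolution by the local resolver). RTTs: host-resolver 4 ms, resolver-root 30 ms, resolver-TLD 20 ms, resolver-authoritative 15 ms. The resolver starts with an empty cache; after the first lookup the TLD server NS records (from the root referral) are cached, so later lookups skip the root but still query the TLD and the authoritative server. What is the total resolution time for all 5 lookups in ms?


Lookup 1 (cold cache): local + root + TLD + auth = 4 + 30 + 20 + 15 = 69 ms
Lookups 2..5 (TLD NS cached -> skip root; new domain -> still ask TLD and auth): local + TLD + auth = 4 + 20 + 15 = 39 ms each
Remaining 4 lookups: 4 * 39 = 156 ms
Total = 69 + 156 = 225 ms

225


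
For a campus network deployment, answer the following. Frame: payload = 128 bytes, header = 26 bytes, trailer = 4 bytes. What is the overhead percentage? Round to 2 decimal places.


Given: payload = 128 B, header = 26 B, trailer = 4 B
Overhead bytes = header + trailer = 26 + 4 = 30
Total frame = payload + overhead = 128 + 30 = 158
Overhead % = 30 / 158 * 100 = 18.9873% -> 18.99% (2 dp)

18.99


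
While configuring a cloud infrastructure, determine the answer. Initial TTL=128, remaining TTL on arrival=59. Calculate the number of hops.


Given: initial TTL = 128, received TTL = 59
Hops = initial TTL - received TTL
Hops = 128 - 59 = 69

69


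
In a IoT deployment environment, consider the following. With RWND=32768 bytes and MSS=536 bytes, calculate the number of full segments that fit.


Given: RWND = 32768 bytes, MSS = 536 bytes
Full segments = floor(RWND / MSS)
Full segments = floor(32768 / 536)
Full segments = floor(61.1343) = 61

61


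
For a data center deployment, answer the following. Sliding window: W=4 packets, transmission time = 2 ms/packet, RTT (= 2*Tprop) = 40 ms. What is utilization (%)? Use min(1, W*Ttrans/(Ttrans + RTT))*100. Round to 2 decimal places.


Given: W = 4, Ttrans = 2 ms, RTT = 40 ms (= 2 * Tprop, Tprop = 20 ms)
Cycle time = Ttrans + RTT = 2 + 40 = 42 ms (first packet sent until its ACK returns)
W * Ttrans = 4 * 2 = 8 ms of sending per cycle
W * Ttrans / (Ttrans + RTT) = 8 / 42 = 0.190476
U = min(1, 0.190476) = 0.190476
U% = 19.05%

19.05


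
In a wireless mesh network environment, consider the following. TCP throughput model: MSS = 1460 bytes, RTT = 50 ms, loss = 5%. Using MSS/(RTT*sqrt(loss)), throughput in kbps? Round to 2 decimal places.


Given: MSS = 1460 bytes, RTT = 50 ms, loss = 5%
RTT in seconds = 50 / 1000 = 0.05
Loss rate = 5% = 0.05
sqrt(loss) = sqrt(0.05) = 0.223606797750
Throughput (bytes/s) = 1460 / (0.05 * 0.223606797750) = 130586.3699
Throughput (kbps) = 130586.3699 * 8 / 1000 = 1044.690959 -> 1044.69 kbps (2 dp)

1044.69


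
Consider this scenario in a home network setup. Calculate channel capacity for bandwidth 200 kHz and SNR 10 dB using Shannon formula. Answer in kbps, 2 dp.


Given: B = 200 kHz, SNR = 10 dB
SNR linear = 10^(10/10) = 10
1 + SNR = 11
log2(11) = 3.4594316186
C = 200 * 1000 * 3.4594316186 = 691886.3237 bps
C = 691.886324 kbps -> 691.89 kbps (2 dp)

691.89


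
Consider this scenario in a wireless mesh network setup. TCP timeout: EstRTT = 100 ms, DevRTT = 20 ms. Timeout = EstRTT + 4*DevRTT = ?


Given: EstRTT = 100 ms, DevRTT = 20 ms
Timeout = EstRTT + 4 * DevRTT
4 * DevRTT = 4 * 20 = 80
Timeout = 100 + 80 = 180 ms

180


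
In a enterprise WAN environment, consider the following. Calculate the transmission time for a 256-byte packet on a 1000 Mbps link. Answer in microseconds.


Given: packet = 256 bytes, bandwidth = 1000 Mbps
Packet in bits = 256 * 8 = 2048 bits
Bandwidth = 1000 * 10^6 = 1000000000 bps
Time = 2048 / 1000000000 seconds
Time in us = 2048 * 10^6 / 1000000000 = 2.048

2.048


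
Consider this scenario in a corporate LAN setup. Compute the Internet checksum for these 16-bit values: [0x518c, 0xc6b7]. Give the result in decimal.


Given words: [0x518c, 0xc6b7]
Step 1: Sum all words
Raw sum = 20876 + 50871 = 71747
Step 2: Fold carry: (6211 + 1) = 6212
One's complement = ~6212 & 0xFFFF = 59323

59323


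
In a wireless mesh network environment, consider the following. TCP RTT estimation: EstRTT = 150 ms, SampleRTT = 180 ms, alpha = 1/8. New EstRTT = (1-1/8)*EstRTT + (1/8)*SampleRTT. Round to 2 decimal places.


Given: EstRTT = 150 ms, SampleRTT = 180 ms, alpha = 1/8
New EstRTT = (1 - alpha) * EstRTT + alpha * SampleRTT
(7/8) * 150 = 131.25
(1/8) * 180 = 22.5
New EstRTT = 131.25 + 22.5 = 153.75 ms -> 153.75 ms (2 dp)

153.75


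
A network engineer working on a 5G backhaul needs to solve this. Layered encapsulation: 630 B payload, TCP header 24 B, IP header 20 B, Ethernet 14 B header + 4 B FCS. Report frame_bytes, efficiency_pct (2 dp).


TCP segment = 630 + 24 = 654 B
IP packet = 654 + 20 = 674 B
Ethernet frame = 674 + 14 + 4 = 692 B
Efficiency = app / frame = 630 / 692 = 0.910405 = 91.0405% -> 91.04% (2 dp)

692, 91.04


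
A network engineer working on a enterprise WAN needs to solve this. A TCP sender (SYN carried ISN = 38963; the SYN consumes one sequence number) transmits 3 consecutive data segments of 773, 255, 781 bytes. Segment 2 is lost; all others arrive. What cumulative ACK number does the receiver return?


SYN uses sequence number 38963; first data byte = ISN + 1 = 38964.
Segment 1: SEQ = 38964, len = 773 B, covers [38964, 39736]
Segment 2: SEQ = 39737, len = 255 B, covers [39737, 39991] [LOST]
Segment 3: SEQ = 39992, len = 781 B, covers [39992, 40772]
In-order data received: bytes [38964, 39736] (segments 1..1).
Segment 2 missing -> gap begins at byte 39737; later segments buffered out of order.
Cumulative ACK = next expected in-order byte = 38964 + 773 = 39737

39737


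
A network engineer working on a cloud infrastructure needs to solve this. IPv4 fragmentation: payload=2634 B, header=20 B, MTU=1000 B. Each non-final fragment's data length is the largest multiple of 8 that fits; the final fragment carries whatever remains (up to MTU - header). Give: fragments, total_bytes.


Max data per non-final fragment = floor((MTU - header)/8)*8 = floor((1000 - 20)/8)*8 = floor(980/8)*8 = 976 B
Final fragment needs no 8-byte alignment: it can carry up to MTU - header = 980 B
Non-final fragments needed = ceil((payload - 980) / 976) = ceil(1654/976) = ceil(1.6947) = 2
Number of fragments = 2 + 1 = 3
Fragment sizes (data): 2 * 976 B + 682 B (last, 682 <= 980 OK)
Total bytes sent = payload + n_frags * header = 2634 + 3*20 = 2634 + 60 = 2694 B

3, 2694


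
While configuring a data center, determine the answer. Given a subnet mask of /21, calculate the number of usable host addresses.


Given: subnet mask /21
Host bits = 32 - 21 = 11
Total addresses = 2^11 = 2048
Usable hosts = 2048 - 2 (network + broadcast) = 2046

2046


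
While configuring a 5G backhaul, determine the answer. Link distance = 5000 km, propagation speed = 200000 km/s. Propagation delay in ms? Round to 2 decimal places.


Given: distance = 5000 km, speed = 200000 km/s
Delay = distance / speed = 5000 / 200000 seconds
Delay in ms = 5000 * 1000 / 200000
Delay = 25.0000 ms
Rounded to 2 dp = 25.00 ms

25.00


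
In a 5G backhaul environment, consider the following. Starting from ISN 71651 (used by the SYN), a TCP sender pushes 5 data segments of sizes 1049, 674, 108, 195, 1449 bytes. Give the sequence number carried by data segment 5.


The SYN occupies sequence number ISN = 71651, so the first data byte is ISN + 1 = 71652.
SEQ of data segment i = (ISN + 1) + sum of payload sizes of segments 1..i-1.
Segment 1: SEQ = 71652, payload = 1049 bytes
Segment 2: SEQ = 72701, payload = 674 bytes
Segment 3: SEQ = 73375, payload = 108 bytes
Segment 4: SEQ = 73483, payload = 195 bytes
Segment 5: SEQ = 73678, payload = 1449 bytes
SEQ of segment 5 = 71652 + 1049 + 674 + 108 + 195 = 73678

73678


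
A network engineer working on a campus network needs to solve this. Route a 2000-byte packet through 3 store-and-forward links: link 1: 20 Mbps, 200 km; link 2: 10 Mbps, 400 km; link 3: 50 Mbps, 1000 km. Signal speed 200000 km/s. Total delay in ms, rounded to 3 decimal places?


Packet = 2000 bytes = 16000 bits. Store-and-forward: sum (t_trans + t_prop) per link.
Link 1: t_trans = 16000/(20*10^6) s = 0.8000 ms; t_prop = 200/200000 s = 1.0000 ms; subtotal = 1.8000 ms
Link 2: t_trans = 16000/(10*10^6) s = 1.6000 ms; t_prop = 400/200000 s = 2.0000 ms; subtotal = 3.6000 ms
Link 3: t_trans = 16000/(50*10^6) s = 0.3200 ms; t_prop = 1000/200000 s = 5.0000 ms; subtotal = 5.3200 ms
End-to-end = 1.8000 + 3.6000 + 5.3200 = 10.7200 ms -> 10.720 ms (3 dp)

10.720


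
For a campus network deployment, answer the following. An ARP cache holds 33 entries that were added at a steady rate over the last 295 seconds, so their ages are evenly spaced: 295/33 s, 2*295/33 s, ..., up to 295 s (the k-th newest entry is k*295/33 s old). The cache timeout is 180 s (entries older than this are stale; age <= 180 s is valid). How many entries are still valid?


Ages are k * 295/33 s for k = 1..33 (spacing = 8.9394 s).
Entry k is valid iff k * 295/33 <= 180 iff k <= 33 * 180 / 295 = 20.1356
n_valid = floor(20.1356) = 20
(n_stale = 33 - 20 = 13)

20


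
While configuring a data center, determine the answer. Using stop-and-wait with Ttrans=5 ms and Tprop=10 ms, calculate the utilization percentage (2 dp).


Given: Ttrans = 5 ms, Tprop = 10 ms
RTT = 2 * Tprop = 2 * 10 = 20 ms
U = Ttrans / (Ttrans + RTT)
U = 5 / (5 + 20)
U = 5 / 25 = 0.2
U% = 20.00%

20.00


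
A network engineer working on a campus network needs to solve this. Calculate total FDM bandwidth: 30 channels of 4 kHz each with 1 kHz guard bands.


Given: 30 channels, 4 kHz each, guard = 1 kHz
Channel bandwidth = 30 * 4 = 120 kHz
Guard bands = 29 gaps * 1 kHz = 29 kHz
Total = 120 + 29 = 149 kHz

149


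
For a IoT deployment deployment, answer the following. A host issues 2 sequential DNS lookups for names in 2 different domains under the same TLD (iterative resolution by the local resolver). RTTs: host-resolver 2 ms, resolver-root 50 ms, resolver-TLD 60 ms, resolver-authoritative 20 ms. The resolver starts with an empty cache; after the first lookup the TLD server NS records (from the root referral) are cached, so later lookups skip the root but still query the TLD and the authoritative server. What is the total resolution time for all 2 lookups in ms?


Lookup 1 (cold cache): local + root + TLD + auth = 2 + 50 + 60 + 20 = 132 ms
Lookups 2..2 (TLD NS cached -> skip root; new domain -> still ask TLD and auth): local + TLD + auth = 2 + 60 + 20 = 82 ms each
Remaining 1 lookups: 1 * 82 = 82 ms
Total = 132 + 82 = 214 ms

214


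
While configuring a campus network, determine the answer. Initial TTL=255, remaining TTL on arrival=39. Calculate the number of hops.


Given: initial TTL = 255, received TTL = 39
Hops = initial TTL - received TTL
Hops = 255 - 39 = 216

216


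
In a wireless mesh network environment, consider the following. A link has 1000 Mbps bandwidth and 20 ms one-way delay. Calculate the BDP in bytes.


Given: bandwidth = 1000 Mbps, delay = 20 ms
BDP in bits = 1000 * 10^6 * 20 / 1000
BDP in bits = 20000000
BDP in bytes = 20000000 / 8 = 2500000

2500000


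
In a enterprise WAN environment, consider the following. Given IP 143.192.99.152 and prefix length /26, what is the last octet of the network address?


Given: IP = 143.192.99.152, prefix = /26
Subnet mask = 255.255.255.192
Last octet of IP: 152
Last octet of mask: 192
Network last octet = 152 AND 192 = 128

128


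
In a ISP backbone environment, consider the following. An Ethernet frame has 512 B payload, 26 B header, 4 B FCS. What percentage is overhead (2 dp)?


Given: payload = 512 B, header = 26 B, trailer = 4 B
Overhead bytes = header + trailer = 26 + 4 = 30
Total frame = payload + overhead = 512 + 30 = 542
Overhead % = 30 / 542 * 100 = 5.5351% -> 5.54% (2 dp)

5.54


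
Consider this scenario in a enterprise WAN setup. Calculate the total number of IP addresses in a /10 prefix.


Given: CIDR prefix /10
Host bits = 32 - 10 = 22
Total addresses = 2^22 = 4194304

4194304


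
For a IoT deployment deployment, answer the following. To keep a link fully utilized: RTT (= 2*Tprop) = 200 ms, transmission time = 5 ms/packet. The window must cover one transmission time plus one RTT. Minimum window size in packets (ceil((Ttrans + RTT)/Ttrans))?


Given: Ttrans = 5 ms, RTT = 200 ms (= 2 * Tprop, Tprop = 100 ms)
Time until first ACK returns = Ttrans + RTT = 5 + 200 = 205 ms
Need W * Ttrans >= Ttrans + RTT  ->  W >= (Ttrans + RTT) / Ttrans
(Ttrans + RTT) / Ttrans = 205 / 5 = 41
W_min = ceil(41) = 41

41


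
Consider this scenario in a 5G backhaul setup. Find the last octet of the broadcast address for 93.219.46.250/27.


Given: IP = 93.219.46.250, prefix = /27
Host bits = 32 - 27 = 5
Network last octet = 250 AND mask = 224
Host part size = 2^5 - 1 = 31
Broadcast last octet = 224 OR 31 = 255

255


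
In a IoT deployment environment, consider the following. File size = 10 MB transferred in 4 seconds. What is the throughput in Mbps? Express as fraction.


Given: file = 10 MB, time = 4 s
File in Mb = 10 * 8 = 80 Mb
Throughput = 80 / 4 Mbps
Throughput = 20 Mbps

20


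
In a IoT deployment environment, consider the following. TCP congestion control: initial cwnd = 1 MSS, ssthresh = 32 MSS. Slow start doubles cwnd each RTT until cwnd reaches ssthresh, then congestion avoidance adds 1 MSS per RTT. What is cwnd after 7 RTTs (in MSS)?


RTT 0: cwnd = 1 MSS (initial)
RTT 1: cwnd = 2 MSS (slow start, doubled)
RTT 2: cwnd = 4 MSS (slow start, doubled)
RTT 3: cwnd = 8 MSS (slow start, doubled)
RTT 4: cwnd = 16 MSS (slow start, doubled)
RTT 5: cwnd = 32 MSS (slow start, doubled)
RTT 6: cwnd = 33 MSS (congestion avoidance, +1)
RTT 7: cwnd = 34 MSS (congestion avoidance, +1)

34


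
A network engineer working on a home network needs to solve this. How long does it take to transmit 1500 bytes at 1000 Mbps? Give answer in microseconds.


Given: packet = 1500 bytes, bandwidth = 1000 Mbps
Packet in bits = 1500 * 8 = 12000 bits
Bandwidth = 1000 * 10^6 = 1000000000 bps
Time = 12000 / 1000000000 seconds
Time in us = 12000 * 10^6 / 1000000000 = 12

12


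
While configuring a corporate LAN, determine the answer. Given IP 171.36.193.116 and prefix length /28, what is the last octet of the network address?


Given: IP = 171.36.193.116, prefix = /28
Subnet mask = 255.255.255.240
Last octet of IP: 116
Last octet of mask: 240
Network last octet = 116 AND 240 = 112

112


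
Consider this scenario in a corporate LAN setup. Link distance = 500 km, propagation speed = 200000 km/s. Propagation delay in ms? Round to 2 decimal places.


Given: distance = 500 km, speed = 200000 km/s
Delay = distance / speed = 500 / 200000 seconds
Delay in ms = 500 * 1000 / 200000
Delay = 2.5000 ms
Rounded to 2 dp = 2.50 ms

2.50


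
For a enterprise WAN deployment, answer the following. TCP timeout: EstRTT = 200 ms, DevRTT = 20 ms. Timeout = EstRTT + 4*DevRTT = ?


Given: EstRTT = 200 ms, DevRTT = 20 ms
Timeout = EstRTT + 4 * DevRTT
4 * DevRTT = 4 * 20 = 80
Timeout = 200 + 80 = 280 ms

280


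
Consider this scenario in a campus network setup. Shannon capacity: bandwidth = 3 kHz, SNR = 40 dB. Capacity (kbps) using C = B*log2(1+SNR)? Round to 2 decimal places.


Given: B = 3 kHz, SNR = 40 dB
SNR linear = 10^(40/10) = 10000
1 + SNR = 10001
log2(10001) = 13.2878566418
C = 3 * 1000 * 13.2878566418 = 39863.5699 bps
C = 39.863570 kbps -> 39.86 kbps (2 dp)

39.86


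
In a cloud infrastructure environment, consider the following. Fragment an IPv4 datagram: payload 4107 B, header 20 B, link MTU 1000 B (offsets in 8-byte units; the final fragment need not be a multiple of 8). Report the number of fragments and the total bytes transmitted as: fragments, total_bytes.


Max data per non-final fragment = floor((MTU - header)/8)*8 = floor((1000 - 20)/8)*8 = floor(980/8)*8 = 976 B
Final fragment needs no 8-byte alignment: it can carry up to MTU - header = 980 B
Non-final fragments needed = ceil((payload - 980) / 976) = ceil(3127/976) = ceil(3.2039) = 4
Number of fragments = 4 + 1 = 5
Fragment sizes (data): 4 * 976 B + 203 B (last, 203 <= 980 OK)
Total bytes sent = payload + n_frags * header = 4107 + 5*20 = 4107 + 100 = 4207 B

5, 4207


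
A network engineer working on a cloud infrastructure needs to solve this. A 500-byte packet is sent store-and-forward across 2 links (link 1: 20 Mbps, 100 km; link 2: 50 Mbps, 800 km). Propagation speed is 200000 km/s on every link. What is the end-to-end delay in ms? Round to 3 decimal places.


Packet = 500 bytes = 4000 bits. Store-and-forward: sum (t_trans + t_prop) per link.
Link 1: t_trans = 4000/(20*10^6) s = 0.2000 ms; t_prop = 100/200000 s = 0.5000 ms; subtotal = 0.7000 ms
Link 2: t_trans = 4000/(50*10^6) s = 0.0800 ms; t_prop = 800/200000 s = 4.0000 ms; subtotal = 4.0800 ms
End-to-end = 0.7000 + 4.0800 = 4.7800 ms -> 4.780 ms (3 dp)

4.780


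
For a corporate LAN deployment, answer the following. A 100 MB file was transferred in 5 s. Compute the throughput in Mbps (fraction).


Given: file = 100 MB, time = 5 s
File in Mb = 100 * 8 = 800 Mb
Throughput = 800 / 5 Mbps
Throughput = 160 Mbps

160


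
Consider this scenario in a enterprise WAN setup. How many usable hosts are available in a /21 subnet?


Given: subnet mask /21
Host bits = 32 - 21 = 11
Total addresses = 2^11 = 2048
Usable hosts = 2048 - 2 (network + broadcast) = 2046

2046


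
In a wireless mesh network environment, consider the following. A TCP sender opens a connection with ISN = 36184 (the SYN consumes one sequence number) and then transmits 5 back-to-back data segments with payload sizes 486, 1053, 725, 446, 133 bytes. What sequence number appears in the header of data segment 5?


The SYN occupies sequence number ISN = 36184, so the first data byte is ISN + 1 = 36185.
SEQ of data segment i = (ISN + 1) + sum of payload sizes of segments 1..i-1.
Segment 1: SEQ = 36185, payload = 486 bytes
Segment 2: SEQ = 36671, payload = 1053 bytes
Segment 3: SEQ = 37724, payload = 725 bytes
Segment 4: SEQ = 38449, payload = 446 bytes
Segment 5: SEQ = 38895, payload = 133 bytes
SEQ of segment 5 = 36185 + 486 + 1053 + 725 + 446 = 38895

38895


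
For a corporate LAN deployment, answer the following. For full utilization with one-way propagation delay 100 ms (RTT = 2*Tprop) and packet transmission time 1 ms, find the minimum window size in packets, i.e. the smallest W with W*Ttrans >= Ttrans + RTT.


Given: Ttrans = 1 ms, RTT = 200 ms (= 2 * Tprop, Tprop = 100 ms)
Time until first ACK returns = Ttrans + RTT = 1 + 200 = 201 ms
Need W * Ttrans >= Ttrans + RTT  ->  W >= (Ttrans + RTT) / Ttrans
(Ttrans + RTT) / Ttrans = 201 / 1 = 201
W_min = ceil(201) = 201

201


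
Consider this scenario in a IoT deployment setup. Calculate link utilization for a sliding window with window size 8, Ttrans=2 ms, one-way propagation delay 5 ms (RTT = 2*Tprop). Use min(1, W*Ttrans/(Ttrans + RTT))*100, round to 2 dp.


Given: W = 8, Ttrans = 2 ms, RTT = 10 ms (= 2 * Tprop, Tprop = 5 ms)
Cycle time = Ttrans + RTT = 2 + 10 = 12 ms (first packet sent until its ACK returns)
W * Ttrans = 8 * 2 = 16 ms of sending per cycle
W * Ttrans / (Ttrans + RTT) = 16 / 12 = 1.333333
U = min(1, 1.333333) = 1.000000
U% = 100.00%

100.00


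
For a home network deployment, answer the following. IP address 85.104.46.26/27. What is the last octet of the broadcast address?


Given: IP = 85.104.46.26, prefix = /27
Host bits = 32 - 27 = 5
Network last octet = 26 AND mask = 0
Host part size = 2^5 - 1 = 31
Broadcast last octet = 0 OR 31 = 31

31


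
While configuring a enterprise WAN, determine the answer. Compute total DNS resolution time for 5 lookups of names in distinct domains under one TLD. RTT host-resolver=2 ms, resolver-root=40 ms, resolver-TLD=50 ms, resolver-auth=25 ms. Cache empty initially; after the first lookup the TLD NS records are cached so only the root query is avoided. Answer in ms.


Lookup 1 (cold cache): local + root + TLD + auth = 2 + 40 + 50 + 25 = 117 ms
Lookups 2..5 (TLD NS cached -> skip root; new domain -> still ask TLD and auth): local + TLD + auth = 2 + 50 + 25 = 77 ms each
Remaining 4 lookups: 4 * 77 = 308 ms
Total = 117 + 308 = 425 ms

425


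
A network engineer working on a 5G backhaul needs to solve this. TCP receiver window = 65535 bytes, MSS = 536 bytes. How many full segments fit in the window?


Given: RWND = 65535 bytes, MSS = 536 bytes
Full segments = floor(RWND / MSS)
Full segments = floor(65535 / 536)
Full segments = floor(122.2668) = 122

122


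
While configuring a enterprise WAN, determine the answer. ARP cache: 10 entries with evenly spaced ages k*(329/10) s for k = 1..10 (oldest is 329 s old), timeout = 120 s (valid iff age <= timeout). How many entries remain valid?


Ages are k * 329/10 s for k = 1..10 (spacing = 32.9000 s).
Entry k is valid iff k * 329/10 <= 120 iff k <= 10 * 120 / 329 = 3.6474
n_valid = floor(3.6474) = 3
(n_stale = 10 - 3 = 7)

3


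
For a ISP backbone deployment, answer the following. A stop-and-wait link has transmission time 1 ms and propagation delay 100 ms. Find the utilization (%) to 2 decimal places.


Given: Ttrans = 1 ms, Tprop = 100 ms
RTT = 2 * Tprop = 2 * 100 = 200 ms
U = Ttrans / (Ttrans + RTT)
U = 1 / (1 + 200)
U = 1 / 201 = 0.004975
U% = 0.50%

0.50


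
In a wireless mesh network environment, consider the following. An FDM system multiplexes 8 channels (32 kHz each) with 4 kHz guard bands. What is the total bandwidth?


Given: 8 channels, 32 kHz each, guard = 4 kHz
Channel bandwidth = 8 * 32 = 256 kHz
Guard bands = 7 gaps * 4 kHz = 28 kHz
Total = 256 + 28 = 284 kHz

284


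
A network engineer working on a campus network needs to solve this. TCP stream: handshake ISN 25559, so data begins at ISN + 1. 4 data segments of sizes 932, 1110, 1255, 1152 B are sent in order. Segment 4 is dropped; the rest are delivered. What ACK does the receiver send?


SYN uses sequence number 25559; first data byte = ISN + 1 = 25560.
Segment 1: SEQ = 25560, len = 932 B, covers [25560, 26491]
Segment 2: SEQ = 26492, len = 1110 B, covers [26492, 27601]
Segment 3: SEQ = 27602, len = 1255 B, covers [27602, 28856]
Segment 4: SEQ = 28857, len = 1152 B, covers [28857, 30008] [LOST]
In-order data received: bytes [25560, 28856] (segments 1..3).
Segment 4 missing -> gap begins at byte 28857.
Cumulative ACK = next expected in-order byte = 25560 + 932 + 1110 + 1255 = 28857

28857


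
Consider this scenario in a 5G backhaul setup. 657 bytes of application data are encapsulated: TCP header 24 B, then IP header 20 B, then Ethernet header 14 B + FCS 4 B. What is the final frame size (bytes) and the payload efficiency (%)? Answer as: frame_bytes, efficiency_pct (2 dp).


TCP segment = 657 + 24 = 681 B
IP packet = 681 + 20 = 701 B
Ethernet frame = 701 + 14 + 4 = 719 B
Efficiency = app / frame = 657 / 719 = 0.913769 = 91.3769% -> 91.38% (2 dp)

719, 91.38


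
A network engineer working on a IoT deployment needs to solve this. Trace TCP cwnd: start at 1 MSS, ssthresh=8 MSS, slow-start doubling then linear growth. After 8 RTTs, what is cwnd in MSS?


RTT 0: cwnd = 1 MSS (initial)
RTT 1: cwnd = 2 MSS (slow start, doubled)
RTT 2: cwnd = 4 MSS (slow start, doubled)
RTT 3: cwnd = 8 MSS (slow start, doubled)
RTT 4: cwnd = 9 MSS (congestion avoidance, +1)
RTT 5: cwnd = 10 MSS (congestion avoidance, +1)
RTT 6: cwnd = 11 MSS (congestion avoidance, +1)
RTT 7: cwnd = 12 MSS (congestion avoidance, +1)
RTT 8: cwnd = 13 MSS (congestion avoidance, +1)

13


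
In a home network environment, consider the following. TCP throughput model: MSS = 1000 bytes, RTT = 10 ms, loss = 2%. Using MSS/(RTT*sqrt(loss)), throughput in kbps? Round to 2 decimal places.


Given: MSS = 1000 bytes, RTT = 10 ms, loss = 2%
RTT in seconds = 10 / 1000 = 0.01
Loss rate = 2% = 0.02
sqrt(loss) = sqrt(0.02) = 0.141421356237
Throughput (bytes/s) = 1000 / (0.01 * 0.141421356237) = 707106.7812
Throughput (kbps) = 707106.7812 * 8 / 1000 = 5656.854249 -> 5656.85 kbps (2 dp)

5656.85


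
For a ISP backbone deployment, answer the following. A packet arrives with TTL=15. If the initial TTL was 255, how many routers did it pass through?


Given: initial TTL = 255, received TTL = 15
Hops = initial TTL - received TTL
Hops = 255 - 15 = 240

240


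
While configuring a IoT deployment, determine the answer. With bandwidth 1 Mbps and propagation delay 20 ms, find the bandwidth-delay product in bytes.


Given: bandwidth = 1 Mbps, delay = 20 ms
BDP in bits = 1 * 10^6 * 20 / 1000
BDP in bits = 20000
BDP in bytes = 20000 / 8 = 2500

2500


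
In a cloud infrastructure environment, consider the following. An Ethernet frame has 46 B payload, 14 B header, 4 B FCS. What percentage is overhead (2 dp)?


Given: payload = 46 B, header = 14 B, trailer = 4 B
Overhead bytes = header + trailer = 14 + 4 = 18
Total frame = payload + overhead = 46 + 18 = 64
Overhead % = 18 / 64 * 100 = 28.1250% -> 28.13% (2 dp)

28.13


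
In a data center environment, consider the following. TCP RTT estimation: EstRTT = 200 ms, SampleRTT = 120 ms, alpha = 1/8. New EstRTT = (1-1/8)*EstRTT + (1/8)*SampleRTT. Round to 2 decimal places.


Given: EstRTT = 200 ms, SampleRTT = 120 ms, alpha = 1/8
New EstRTT = (1 - alpha) * EstRTT + alpha * SampleRTT
(7/8) * 200 = 175
(1/8) * 120 = 15
New EstRTT = 175 + 15 = 190 ms -> 190.00 ms (2 dp)

190.00


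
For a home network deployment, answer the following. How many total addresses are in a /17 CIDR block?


Given: CIDR prefix /17
Host bits = 32 - 17 = 15
Total addresses = 2^15 = 32768

32768


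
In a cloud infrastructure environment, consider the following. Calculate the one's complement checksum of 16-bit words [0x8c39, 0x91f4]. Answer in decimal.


Given words: [0x8c39, 0x91f4]
Step 1: Sum all words
Raw sum = 35897 + 37364 = 73261
Step 2: Fold carry: (7725 + 1) = 7726
One's complement = ~7726 & 0xFFFF = 57809

57809


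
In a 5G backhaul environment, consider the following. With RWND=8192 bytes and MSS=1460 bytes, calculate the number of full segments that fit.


Given: RWND = 8192 bytes, MSS = 1460 bytes
Full segments = floor(RWND / MSS)
Full segments = floor(8192 / 1460)
Full segments = floor(5.611) = 5

5


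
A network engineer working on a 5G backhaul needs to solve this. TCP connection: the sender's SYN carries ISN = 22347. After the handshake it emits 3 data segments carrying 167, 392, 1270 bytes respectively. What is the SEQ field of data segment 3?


The SYN occupies sequence number ISN = 22347, so the first data byte is ISN + 1 = 22348.
SEQ of data segment i = (ISN + 1) + sum of payload sizes of segments 1..i-1.
Segment 1: SEQ = 22348, payload = 167 bytes
Segment 2: SEQ = 22515, payload = 392 bytes
Segment 3: SEQ = 22907, payload = 1270 bytes
SEQ of segment 3 = 22348 + 167 + 392 = 22907

22907


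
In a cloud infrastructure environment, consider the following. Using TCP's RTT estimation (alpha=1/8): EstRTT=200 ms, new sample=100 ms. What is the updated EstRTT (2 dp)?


Given: EstRTT = 200 ms, SampleRTT = 100 ms, alpha = 1/8
New EstRTT = (1 - alpha) * EstRTT + alpha * SampleRTT
(7/8) * 200 = 175
(1/8) * 100 = 12.5
New EstRTT = 175 + 12.5 = 187.5 ms -> 187.50 ms (2 dp)

187.50


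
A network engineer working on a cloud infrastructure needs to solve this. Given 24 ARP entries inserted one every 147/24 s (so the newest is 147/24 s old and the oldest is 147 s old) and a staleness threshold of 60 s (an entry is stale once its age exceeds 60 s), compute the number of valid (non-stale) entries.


Ages are k * 147/24 s for k = 1..24 (spacing = 6.1250 s).
Entry k is valid iff k * 147/24 <= 60 iff k <= 24 * 60 / 147 = 9.7959
n_valid = floor(9.7959) = 9
(n_stale = 24 - 9 = 15)

9


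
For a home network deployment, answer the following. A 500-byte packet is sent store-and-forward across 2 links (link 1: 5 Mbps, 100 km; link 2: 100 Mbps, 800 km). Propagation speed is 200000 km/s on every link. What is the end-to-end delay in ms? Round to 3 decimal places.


Packet = 500 bytes = 4000 bits. Store-and-forward: sum (t_trans + t_prop) per link.
Link 1: t_trans = 4000/(5*10^6) s = 0.8000 ms; t_prop = 100/200000 s = 0.5000 ms; subtotal = 1.3000 ms
Link 2: t_trans = 4000/(100*10^6) s = 0.0400 ms; t_prop = 800/200000 s = 4.0000 ms; subtotal = 4.0400 ms
End-to-end = 1.3000 + 4.0400 = 5.3400 ms -> 5.340 ms (3 dp)

5.340


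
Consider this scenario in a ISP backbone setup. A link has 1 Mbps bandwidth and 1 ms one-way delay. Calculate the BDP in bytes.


Given: bandwidth = 1 Mbps, delay = 1 ms
BDP in bits = 1 * 10^6 * 1 / 1000
BDP in bits = 1000
BDP in bytes = 1000 / 8 = 125

125


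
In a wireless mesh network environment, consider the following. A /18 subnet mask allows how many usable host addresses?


Given: subnet mask /18
Host bits = 32 - 18 = 14
Total addresses = 2^14 = 16384
Usable hosts = 16384 - 2 (network + broadcast) = 16382

16382


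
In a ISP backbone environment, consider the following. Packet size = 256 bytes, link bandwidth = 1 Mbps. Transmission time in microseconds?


Given: packet = 256 bytes, bandwidth = 1 Mbps
Packet in bits = 256 * 8 = 2048 bits
Bandwidth = 1 * 10^6 = 1000000 bps
Time = 2048 / 1000000 seconds
Time in us = 2048 * 10^6 / 1000000 = 2048

2048


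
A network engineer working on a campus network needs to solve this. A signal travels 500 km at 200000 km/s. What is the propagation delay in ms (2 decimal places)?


Given: distance = 500 km, speed = 200000 km/s
Delay = distance / speed = 500 / 200000 seconds
Delay in ms = 500 * 1000 / 200000
Delay = 2.5000 ms
Rounded to 2 dp = 2.50 ms

2.50


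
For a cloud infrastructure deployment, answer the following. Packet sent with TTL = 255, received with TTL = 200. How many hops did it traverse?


Given: initial TTL = 255, received TTL = 200
Hops = initial TTL - received TTL
Hops = 255 - 200 = 55

55


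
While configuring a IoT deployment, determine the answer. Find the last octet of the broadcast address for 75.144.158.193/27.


Given: IP = 75.144.158.193, prefix = /27
Host bits = 32 - 27 = 5
Network last octet = 193 AND mask = 192
Host part size = 2^5 - 1 = 31
Broadcast last octet = 192 OR 31 = 223

223


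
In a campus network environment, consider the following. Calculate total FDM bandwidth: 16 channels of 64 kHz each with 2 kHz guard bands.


Given: 16 channels, 64 kHz each, guard = 2 kHz
Channel bandwidth = 16 * 64 = 1024 kHz
Guard bands = 15 gaps * 2 kHz = 30 kHz
Total = 1024 + 30 = 1054 kHz

1054


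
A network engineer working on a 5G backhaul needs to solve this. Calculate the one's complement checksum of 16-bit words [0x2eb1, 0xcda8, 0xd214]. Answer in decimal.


Given words: [0x2eb1, 0xcda8, 0xd214]
Step 1: Sum all words
Raw sum = 11953 + 52648 + 53780 = 118381
Step 2: Fold carry: (52845 + 1) = 52846
One's complement = ~52846 & 0xFFFF = 12689

12689


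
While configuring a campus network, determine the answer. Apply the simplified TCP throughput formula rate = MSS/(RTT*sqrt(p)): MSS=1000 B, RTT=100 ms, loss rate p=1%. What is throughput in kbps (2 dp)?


Given: MSS = 1000 bytes, RTT = 100 ms, loss = 1%
RTT in seconds = 100 / 1000 = 0.1
Loss rate = 1% = 0.01
sqrt(loss) = sqrt(0.01) = 0.1
Throughput (bytes/s) = 1000 / (0.1 * 0.1) = 100000.0000
Throughput (kbps) = 100000.0000 * 8 / 1000 = 800.000000 -> 800.00 kbps (2 dp)

800.00


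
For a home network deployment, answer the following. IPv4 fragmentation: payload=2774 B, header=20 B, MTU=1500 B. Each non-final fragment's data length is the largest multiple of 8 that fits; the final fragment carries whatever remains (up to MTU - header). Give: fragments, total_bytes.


Max data per non-final fragment = floor((MTU - header)/8)*8 = floor((1500 - 20)/8)*8 = floor(1480/8)*8 = 1480 B
Final fragment needs no 8-byte alignment: it can carry up to MTU - header = 1480 B
Non-final fragments needed = ceil((payload - 1480) / 1480) = ceil(1294/1480) = ceil(0.8743) = 1
Number of fragments = 1 + 1 = 2
Fragment sizes (data): 1 * 1480 B + 1294 B (last, 1294 <= 1480 OK)
Total bytes sent = payload + n_frags * header = 2774 + 2*20 = 2774 + 40 = 2814 B

2, 2814


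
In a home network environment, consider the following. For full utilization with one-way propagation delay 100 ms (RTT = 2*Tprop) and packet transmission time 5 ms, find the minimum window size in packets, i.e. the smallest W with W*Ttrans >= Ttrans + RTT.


Given: Ttrans = 5 ms, RTT = 200 ms (= 2 * Tprop, Tprop = 100 ms)
Time until first ACK returns = Ttrans + RTT = 5 + 200 = 205 ms
Need W * Ttrans >= Ttrans + RTT  ->  W >= (Ttrans + RTT) / Ttrans
(Ttrans + RTT) / Ttrans = 205 / 5 = 41
W_min = ceil(41) = 41

41


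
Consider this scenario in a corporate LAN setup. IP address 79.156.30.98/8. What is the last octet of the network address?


Given: IP = 79.156.30.98, prefix = /8
Subnet mask = 255.0.0.0
Last octet of IP: 98
Last octet of mask: 0
Network last octet = 98 AND 0 = 0

0


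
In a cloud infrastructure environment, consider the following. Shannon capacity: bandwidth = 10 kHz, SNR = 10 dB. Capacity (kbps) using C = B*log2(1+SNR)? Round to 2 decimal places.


Given: B = 10 kHz, SNR = 10 dB
SNR linear = 10^(10/10) = 10
1 + SNR = 11
log2(11) = 3.4594316186
C = 10 * 1000 * 3.4594316186 = 34594.3162 bps
C = 34.594316 kbps -> 34.59 kbps (2 dp)

34.59


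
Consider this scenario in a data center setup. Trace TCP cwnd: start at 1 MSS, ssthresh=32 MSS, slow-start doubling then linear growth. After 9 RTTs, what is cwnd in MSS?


RTT 0: cwnd = 1 MSS (initial)
RTT 1: cwnd = 2 MSS (slow start, doubled)
RTT 2: cwnd = 4 MSS (slow start, doubled)
RTT 3: cwnd = 8 MSS (slow start, doubled)
RTT 4: cwnd = 16 MSS (slow start, doubled)
RTT 5: cwnd = 32 MSS (slow start, doubled)
RTT 6: cwnd = 33 MSS (congestion avoidance, +1)
RTT 7: cwnd = 34 MSS (congestion avoidance, +1)
RTT 8: cwnd = 35 MSS (congestion avoidance, +1)
RTT 9: cwnd = 36 MSS (congestion avoidance, +1)

36


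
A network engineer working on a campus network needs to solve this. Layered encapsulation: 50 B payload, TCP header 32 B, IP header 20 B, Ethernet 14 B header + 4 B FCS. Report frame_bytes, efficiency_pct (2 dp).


TCP segment = 50 + 32 = 82 B
IP packet = 82 + 20 = 102 B
Ethernet frame = 102 + 14 + 4 = 120 B
Efficiency = app / frame = 50 / 120 = 0.416667 = 41.6667% -> 41.67% (2 dp)

120, 41.67


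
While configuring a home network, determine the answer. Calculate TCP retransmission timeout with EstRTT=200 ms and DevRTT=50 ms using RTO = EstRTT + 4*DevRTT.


Given: EstRTT = 200 ms, DevRTT = 50 ms
Timeout = EstRTT + 4 * DevRTT
4 * DevRTT = 4 * 50 = 200
Timeout = 200 + 200 = 400 ms

400


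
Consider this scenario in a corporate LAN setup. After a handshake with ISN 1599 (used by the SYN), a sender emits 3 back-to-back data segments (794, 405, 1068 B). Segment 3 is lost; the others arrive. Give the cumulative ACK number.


SYN uses sequence number 1599; first data byte = ISN + 1 = 1600.
Segment 1: SEQ = 1600, len = 794 B, covers [1600, 2393]
Segment 2: SEQ = 2394, len = 405 B, covers [2394, 2798]
Segment 3: SEQ = 2799, len = 1068 B, covers [2799, 3866] [LOST]
In-order data received: bytes [1600, 2798] (segments 1..2).
Segment 3 missing -> gap begins at byte 2799.
Cumulative ACK = next expected in-order byte = 1600 + 794 + 405 = 2799

2799


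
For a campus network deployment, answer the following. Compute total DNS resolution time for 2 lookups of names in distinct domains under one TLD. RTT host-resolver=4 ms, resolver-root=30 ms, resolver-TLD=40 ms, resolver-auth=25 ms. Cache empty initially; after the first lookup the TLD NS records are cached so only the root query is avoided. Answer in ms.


Lookup 1 (cold cache): local + root + TLD + auth = 4 + 30 + 40 + 25 = 99 ms
Lookups 2..2 (TLD NS cached -> skip root; new domain -> still ask TLD and auth): local + TLD + auth = 4 + 40 + 25 = 69 ms each
Remaining 1 lookups: 1 * 69 = 69 ms
Total = 99 + 69 = 168 ms

168
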